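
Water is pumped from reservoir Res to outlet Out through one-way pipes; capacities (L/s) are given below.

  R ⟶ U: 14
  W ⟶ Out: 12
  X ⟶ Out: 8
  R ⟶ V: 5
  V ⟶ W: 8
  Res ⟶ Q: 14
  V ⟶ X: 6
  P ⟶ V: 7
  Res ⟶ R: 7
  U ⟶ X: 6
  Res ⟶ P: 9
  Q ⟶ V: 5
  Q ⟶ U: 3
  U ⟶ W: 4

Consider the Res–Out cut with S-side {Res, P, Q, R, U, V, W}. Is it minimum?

Given cut capacity: 6 + 6 + 12 = 24.
Augment Res→P→V→W→Out: bottleneck 7, flow now 7.
Augment Res→Q→U→W→Out: bottleneck 3, flow now 10.
Augment Res→Q→V→W→Out: bottleneck 1, flow now 11.
Augment Res→Q→V→X→Out: bottleneck 4, flow now 15.
Augment Res→R→U→W→Out: bottleneck 1, flow now 16.
Augment Res→R→U→X→Out: bottleneck 4, flow now 20.
No augmenting path remains; maximum flow = 20.
In the residual graph, reachable from Res: {Res, P, Q, R, U, V, X}.
Min-cut edges: U→W (4), V→W (8), X→Out (8); capacity 4 + 8 + 8 = 20.
Cut capacity 24 exceeds the max flow 20, so it is not minimum.

No — its capacity is 24, but the minimum cut has capacity 20.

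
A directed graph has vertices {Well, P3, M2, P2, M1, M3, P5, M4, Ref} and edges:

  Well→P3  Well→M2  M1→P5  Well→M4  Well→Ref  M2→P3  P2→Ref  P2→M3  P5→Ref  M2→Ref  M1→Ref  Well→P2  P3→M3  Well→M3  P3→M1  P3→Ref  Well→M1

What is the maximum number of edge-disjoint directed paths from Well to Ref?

Assign every edge capacity 1; by Menger, the answer equals the max flow.
Path Well→Ref (+1); total 1.
Path Well→P3→Ref (+1); total 2.
Path Well→M2→Ref (+1); total 3.
Path Well→P2→Ref (+1); total 4.
Path Well→M1→Ref (+1); total 5.
No residual Well→Ref path; max flow = 5.
Certifying cut of size 5: {Well→M1, Well→M2, Well→P2, Well→P3, Well→Ref}.

5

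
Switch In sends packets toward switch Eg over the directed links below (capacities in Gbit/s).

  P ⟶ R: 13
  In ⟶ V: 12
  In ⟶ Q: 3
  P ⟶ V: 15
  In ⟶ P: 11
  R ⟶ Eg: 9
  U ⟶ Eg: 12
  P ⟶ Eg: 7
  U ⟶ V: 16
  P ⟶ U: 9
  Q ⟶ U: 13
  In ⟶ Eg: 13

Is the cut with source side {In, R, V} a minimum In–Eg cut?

Given cut capacity: 11 + 3 + 13 + 9 = 36.
Augment In→Eg: bottleneck 13, flow now 13.
Augment In→P→Eg: bottleneck 7, flow now 20.
Augment In→P→R→Eg: bottleneck 4, flow now 24.
Augment In→Q→U→Eg: bottleneck 3, flow now 27.
No augmenting path remains; maximum flow = 27.
In the residual graph, reachable from In: {In, V}.
Min-cut edges: In→P (11), In→Q (3), In→Eg (13); capacity 11 + 3 + 13 = 27.
Cut capacity 36 exceeds the max flow 27, so it is not minimum.

No — its capacity is 36, but the minimum cut has capacity 27.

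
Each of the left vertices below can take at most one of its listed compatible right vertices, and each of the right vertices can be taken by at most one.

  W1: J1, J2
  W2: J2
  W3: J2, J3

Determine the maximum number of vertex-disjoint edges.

3

Unit-capacity flow: source→left, listed edges, right→sink; max matching = max flow.
Augmenting path W1→J1 (+1); matched 1.
Augmenting path W2→J2 (+1); matched 2.
Augmenting path W3→J3 (+1); matched 3.
No augmenting path remains; maximum matching = 3.
König certificate: {W1, W2, W3} is a vertex cover of size 3 (every listed pair touches it), so no matching can be larger.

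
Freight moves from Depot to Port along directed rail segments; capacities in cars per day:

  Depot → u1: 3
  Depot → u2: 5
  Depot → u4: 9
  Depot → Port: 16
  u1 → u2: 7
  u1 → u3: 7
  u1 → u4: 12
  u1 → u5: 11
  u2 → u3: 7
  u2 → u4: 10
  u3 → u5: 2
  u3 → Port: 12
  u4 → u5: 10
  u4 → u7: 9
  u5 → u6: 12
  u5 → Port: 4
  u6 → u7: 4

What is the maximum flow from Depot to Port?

Augment Depot→Port: bottleneck 16, flow now 16.
Augment Depot→u1→u3→Port: bottleneck 3, flow now 19.
Augment Depot→u2→u3→Port: bottleneck 5, flow now 24.
Augment Depot→u4→u5→Port: bottleneck 4, flow now 28.
No augmenting path remains; maximum flow = 28.
In the residual graph, reachable from Depot: {Depot, u4, u5, u6, u7}.
Min-cut edges: Depot→u1 (3), Depot→u2 (5), Depot→Port (16), u5→Port (4); capacity 3 + 5 + 16 + 4 = 28.
This cut is saturated, so no flow can exceed 28.

28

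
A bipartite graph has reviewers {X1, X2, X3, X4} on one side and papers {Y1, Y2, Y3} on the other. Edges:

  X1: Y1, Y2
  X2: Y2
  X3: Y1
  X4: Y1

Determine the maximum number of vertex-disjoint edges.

Unit-capacity flow: source→left, listed edges, right→sink; max matching = max flow.
Augmenting path X1→Y1 (+1); matched 1.
Augmenting path X2→Y2 (+1); matched 2.
No augmenting path remains; maximum matching = 2.
König certificate: {Y1, Y2} is a vertex cover of size 2 (every listed pair touches it), so no matching can be larger.

2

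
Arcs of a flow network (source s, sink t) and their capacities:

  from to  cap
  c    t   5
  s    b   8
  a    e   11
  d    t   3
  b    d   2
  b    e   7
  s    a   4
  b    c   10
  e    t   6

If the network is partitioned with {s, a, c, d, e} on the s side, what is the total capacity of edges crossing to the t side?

Edges leaving {s, a, c, d, e}: s→b (8), c→t (5), d→t (3), e→t (6).
Cut capacity = 8 + 5 + 3 + 6 = 22.

22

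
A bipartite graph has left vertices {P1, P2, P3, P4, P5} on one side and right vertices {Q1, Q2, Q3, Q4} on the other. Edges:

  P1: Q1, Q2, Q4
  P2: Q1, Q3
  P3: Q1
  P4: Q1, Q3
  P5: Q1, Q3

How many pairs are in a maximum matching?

Unit-capacity flow: source→left, listed edges, right→sink; max matching = max flow.
Augmenting path P1→Q1 (+1); matched 1.
Augmenting path P2→Q3 (+1); matched 2.
Augmenting path P3→Q1→P1→Q2 (+1); matched 3.
No augmenting path remains; maximum matching = 3.
König certificate: {P1, Q1, Q3} is a vertex cover of size 3 (every listed pair touches it), so no matching can be larger.

3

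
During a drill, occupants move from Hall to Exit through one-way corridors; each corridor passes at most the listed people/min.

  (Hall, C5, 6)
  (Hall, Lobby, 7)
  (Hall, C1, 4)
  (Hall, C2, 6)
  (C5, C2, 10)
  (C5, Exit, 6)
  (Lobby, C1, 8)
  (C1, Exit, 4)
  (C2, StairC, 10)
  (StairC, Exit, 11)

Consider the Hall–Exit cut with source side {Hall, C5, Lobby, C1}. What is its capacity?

26

Edges leaving {Hall, C5, Lobby, C1}: Hall→C2 (6), C5→C2 (10), C5→Exit (6), C1→Exit (4).
Cut capacity = 6 + 10 + 6 + 4 = 26.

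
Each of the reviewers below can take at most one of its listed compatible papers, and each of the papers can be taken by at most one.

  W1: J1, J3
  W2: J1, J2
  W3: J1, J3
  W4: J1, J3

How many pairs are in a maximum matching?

Unit-capacity flow: source→left, listed edges, right→sink; max matching = max flow.
Augmenting path W1→J1 (+1); matched 1.
Augmenting path W2→J2 (+1); matched 2.
Augmenting path W3→J3 (+1); matched 3.
No augmenting path remains; maximum matching = 3.
König certificate: {W2, J1, J3} is a vertex cover of size 3 (every listed pair touches it), so no matching can be larger.

3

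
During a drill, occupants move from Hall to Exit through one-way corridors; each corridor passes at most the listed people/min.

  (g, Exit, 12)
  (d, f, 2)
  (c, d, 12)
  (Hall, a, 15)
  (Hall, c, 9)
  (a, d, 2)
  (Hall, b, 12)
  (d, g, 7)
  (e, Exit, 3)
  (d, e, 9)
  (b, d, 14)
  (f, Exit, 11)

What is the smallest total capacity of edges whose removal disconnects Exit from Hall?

Augment Hall→a→d→e→Exit: bottleneck 2, flow now 2.
Augment Hall→b→d→e→Exit: bottleneck 1, flow now 3.
Augment Hall→b→d→f→Exit: bottleneck 2, flow now 5.
Augment Hall→b→d→g→Exit: bottleneck 7, flow now 12.
No augmenting path remains; maximum flow = 12.
By max-flow min-cut, the minimum cut capacity equals the max flow.
In the residual graph, reachable from Hall: {Hall, a, b, c, d, e}.
Min-cut edges: d→f (2), d→g (7), e→Exit (3); capacity 2 + 7 + 3 = 12.

12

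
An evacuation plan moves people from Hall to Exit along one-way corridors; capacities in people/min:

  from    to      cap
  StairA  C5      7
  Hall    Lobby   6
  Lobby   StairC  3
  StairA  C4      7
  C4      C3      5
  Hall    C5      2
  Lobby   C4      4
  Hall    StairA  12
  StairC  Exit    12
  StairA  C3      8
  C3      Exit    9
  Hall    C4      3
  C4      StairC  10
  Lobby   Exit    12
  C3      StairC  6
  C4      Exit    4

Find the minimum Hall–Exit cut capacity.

Augment Hall→Lobby→Exit: bottleneck 6, flow now 6.
Augment Hall→C4→Exit: bottleneck 3, flow now 9.
Augment Hall→StairA→C4→Exit: bottleneck 1, flow now 10.
Augment Hall→StairA→C3→Exit: bottleneck 8, flow now 18.
Augment Hall→StairA→C4→C3→Exit: bottleneck 1, flow now 19.
Augment Hall→StairA→C4→StairC→Exit: bottleneck 2, flow now 21.
No augmenting path remains; maximum flow = 21.
By max-flow min-cut, the minimum cut capacity equals the max flow.
In the residual graph, reachable from Hall: {Hall, C5}.
Min-cut edges: Hall→Lobby (6), Hall→StairA (12), Hall→C4 (3); capacity 6 + 12 + 3 = 21.

21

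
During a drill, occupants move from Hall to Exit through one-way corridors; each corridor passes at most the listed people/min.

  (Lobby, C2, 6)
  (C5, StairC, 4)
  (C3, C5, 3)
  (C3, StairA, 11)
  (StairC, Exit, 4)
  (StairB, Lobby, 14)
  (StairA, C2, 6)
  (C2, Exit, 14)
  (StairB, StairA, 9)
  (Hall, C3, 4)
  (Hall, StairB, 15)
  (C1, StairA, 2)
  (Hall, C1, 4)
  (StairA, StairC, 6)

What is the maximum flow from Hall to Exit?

16

Augment Hall→C3→C5→StairC→Exit: bottleneck 3, flow now 3.
Augment Hall→C3→StairA→C2→Exit: bottleneck 1, flow now 4.
Augment Hall→StairB→StairA→C2→Exit: bottleneck 5, flow now 9.
Augment Hall→StairB→StairA→StairC→Exit: bottleneck 1, flow now 10.
Augment Hall→StairB→Lobby→C2→Exit: bottleneck 6, flow now 16.
No augmenting path remains; maximum flow = 16.
In the residual graph, reachable from Hall: {Hall, C3, StairB, C1, C5, StairA, Lobby, StairC}.
Min-cut edges: StairA→C2 (6), Lobby→C2 (6), StairC→Exit (4); capacity 6 + 6 + 4 = 16.
This cut is saturated, so no flow can exceed 16.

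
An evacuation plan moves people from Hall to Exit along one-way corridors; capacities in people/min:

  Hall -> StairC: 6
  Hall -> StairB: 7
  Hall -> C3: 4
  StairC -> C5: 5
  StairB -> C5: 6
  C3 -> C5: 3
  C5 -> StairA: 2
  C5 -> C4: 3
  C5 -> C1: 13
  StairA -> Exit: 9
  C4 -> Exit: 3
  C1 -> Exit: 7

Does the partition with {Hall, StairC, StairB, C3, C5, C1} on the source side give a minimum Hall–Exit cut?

Yes — it is a minimum cut (capacity 12).

Given cut capacity: 2 + 3 + 7 = 12.
Augment Hall→StairC→C5→StairA→Exit: bottleneck 2, flow now 2.
Augment Hall→StairC→C5→C4→Exit: bottleneck 3, flow now 5.
Augment Hall→StairB→C5→C1→Exit: bottleneck 6, flow now 11.
Augment Hall→C3→C5→C1→Exit: bottleneck 1, flow now 12.
No augmenting path remains; maximum flow = 12.
Cut capacity 12 equals the max flow, so it is a minimum cut.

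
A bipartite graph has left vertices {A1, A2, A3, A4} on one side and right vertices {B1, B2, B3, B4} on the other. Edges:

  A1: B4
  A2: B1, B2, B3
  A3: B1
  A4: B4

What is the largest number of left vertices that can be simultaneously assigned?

3

Unit-capacity flow: source→left, listed edges, right→sink; max matching = max flow.
Augmenting path A1→B4 (+1); matched 1.
Augmenting path A2→B1 (+1); matched 2.
Augmenting path A3→B1→A2→B2 (+1); matched 3.
No augmenting path remains; maximum matching = 3.
König certificate: {A2, A3, B4} is a vertex cover of size 3 (every listed pair touches it), so no matching can be larger.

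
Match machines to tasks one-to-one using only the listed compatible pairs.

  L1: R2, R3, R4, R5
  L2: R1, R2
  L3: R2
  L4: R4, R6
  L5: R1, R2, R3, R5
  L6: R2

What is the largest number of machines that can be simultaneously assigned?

5

Unit-capacity flow: source→left, listed edges, right→sink; max matching = max flow.
Augmenting path L1→R2 (+1); matched 1.
Augmenting path L2→R1 (+1); matched 2.
Augmenting path L4→R4 (+1); matched 3.
Augmenting path L5→R3 (+1); matched 4.
Augmenting path L3→R2→L1→R5 (+1); matched 5.
No augmenting path remains; maximum matching = 5.
König certificate: {L1, L2, L4, L5, R2} is a vertex cover of size 5 (every listed pair touches it), so no matching can be larger.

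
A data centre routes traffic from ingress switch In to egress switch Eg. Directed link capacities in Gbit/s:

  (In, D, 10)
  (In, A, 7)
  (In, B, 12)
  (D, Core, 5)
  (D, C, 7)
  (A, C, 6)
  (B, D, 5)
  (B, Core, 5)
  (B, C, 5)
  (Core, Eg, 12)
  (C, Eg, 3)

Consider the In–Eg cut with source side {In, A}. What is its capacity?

Edges leaving {In, A}: In→D (10), In→B (12), A→C (6).
Cut capacity = 10 + 12 + 6 = 28.

28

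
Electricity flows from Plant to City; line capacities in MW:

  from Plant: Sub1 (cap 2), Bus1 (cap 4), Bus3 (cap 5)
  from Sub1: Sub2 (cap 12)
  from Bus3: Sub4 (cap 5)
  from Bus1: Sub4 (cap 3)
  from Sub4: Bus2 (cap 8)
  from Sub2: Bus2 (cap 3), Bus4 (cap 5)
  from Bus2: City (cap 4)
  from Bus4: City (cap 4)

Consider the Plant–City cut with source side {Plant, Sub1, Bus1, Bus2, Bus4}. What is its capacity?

Edges leaving {Plant, Sub1, Bus1, Bus2, Bus4}: Plant→Bus3 (5), Sub1→Sub2 (12), Bus1→Sub4 (3), Bus2→City (4), Bus4→City (4).
Cut capacity = 5 + 12 + 3 + 4 + 4 = 28.

28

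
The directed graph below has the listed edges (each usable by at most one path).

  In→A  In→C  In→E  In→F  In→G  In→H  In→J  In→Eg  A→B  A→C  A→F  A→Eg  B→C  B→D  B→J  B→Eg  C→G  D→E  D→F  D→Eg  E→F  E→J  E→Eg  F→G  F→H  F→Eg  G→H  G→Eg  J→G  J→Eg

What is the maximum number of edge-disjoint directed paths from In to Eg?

Assign every edge capacity 1; by Menger, the answer equals the max flow.
Path In→Eg (+1); total 1.
Path In→A→Eg (+1); total 2.
Path In→E→Eg (+1); total 3.
Path In→F→Eg (+1); total 4.
Path In→G→Eg (+1); total 5.
Path In→J→Eg (+1); total 6.
No residual In→Eg path; max flow = 6.
Certifying cut of size 6: {G→Eg, In→A, In→E, In→Eg, In→F, In→J}.

6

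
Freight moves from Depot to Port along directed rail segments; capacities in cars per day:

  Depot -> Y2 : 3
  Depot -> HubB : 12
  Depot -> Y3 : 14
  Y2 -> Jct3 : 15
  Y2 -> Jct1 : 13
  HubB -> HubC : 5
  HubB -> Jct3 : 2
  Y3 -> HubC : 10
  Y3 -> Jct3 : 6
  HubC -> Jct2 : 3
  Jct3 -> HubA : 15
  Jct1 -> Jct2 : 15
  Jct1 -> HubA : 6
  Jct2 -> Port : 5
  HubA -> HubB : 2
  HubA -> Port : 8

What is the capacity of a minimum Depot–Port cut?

13

Augment Depot→Y2→Jct3→HubA→Port: bottleneck 3, flow now 3.
Augment Depot→HubB→HubC→Jct2→Port: bottleneck 3, flow now 6.
Augment Depot→HubB→Jct3→HubA→Port: bottleneck 2, flow now 8.
Augment Depot→Y3→Jct3→HubA→Port: bottleneck 3, flow now 11.
Augment Depot→Y3→Jct3→Y2→Jct1→Jct2→Port: bottleneck 2, flow now 13. (uses reverse residual edge)
No augmenting path remains; maximum flow = 13.
By max-flow min-cut, the minimum cut capacity equals the max flow.
In the residual graph, reachable from Depot: {Depot, Y2, HubB, Y3, HubC, Jct3, Jct1, Jct2, HubA}.
Min-cut edges: Jct2→Port (5), HubA→Port (8); capacity 5 + 8 = 13.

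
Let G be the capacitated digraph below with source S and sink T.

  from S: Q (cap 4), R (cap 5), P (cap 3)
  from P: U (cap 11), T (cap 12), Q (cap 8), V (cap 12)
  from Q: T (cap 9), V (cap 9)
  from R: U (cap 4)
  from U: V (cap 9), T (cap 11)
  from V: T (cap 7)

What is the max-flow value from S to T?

11

Augment S→P→T: bottleneck 3, flow now 3.
Augment S→Q→T: bottleneck 4, flow now 7.
Augment S→R→U→T: bottleneck 4, flow now 11.
No augmenting path remains; maximum flow = 11.
In the residual graph, reachable from S: {S, R}.
Min-cut edges: S→P (3), S→Q (4), R→U (4); capacity 3 + 4 + 4 = 11.
This cut is saturated, so no flow can exceed 11.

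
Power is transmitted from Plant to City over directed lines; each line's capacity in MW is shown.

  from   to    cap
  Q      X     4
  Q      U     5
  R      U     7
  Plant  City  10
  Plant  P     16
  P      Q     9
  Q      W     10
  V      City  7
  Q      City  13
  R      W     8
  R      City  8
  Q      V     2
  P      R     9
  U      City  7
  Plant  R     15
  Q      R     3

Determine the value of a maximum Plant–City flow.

Augment Plant→City: bottleneck 10, flow now 10.
Augment Plant→R→City: bottleneck 8, flow now 18.
Augment Plant→P→Q→City: bottleneck 9, flow now 27.
Augment Plant→R→U→City: bottleneck 7, flow now 34.
No augmenting path remains; maximum flow = 34.
In the residual graph, reachable from Plant: {Plant, P, R, W}.
Min-cut edges: Plant→City (10), P→Q (9), R→U (7), R→City (8); capacity 10 + 9 + 7 + 8 = 34.
This cut is saturated, so no flow can exceed 34.

34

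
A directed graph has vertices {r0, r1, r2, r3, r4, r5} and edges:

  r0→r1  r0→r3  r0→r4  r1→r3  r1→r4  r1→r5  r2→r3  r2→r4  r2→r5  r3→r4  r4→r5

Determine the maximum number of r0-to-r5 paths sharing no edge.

2

Assign every edge capacity 1; by Menger, the answer equals the max flow.
Path r0→r1→r5 (+1); total 1.
Path r0→r4→r5 (+1); total 2.
No residual r0→r5 path; max flow = 2.
Certifying cut of size 2: {r0→r1, r4→r5}.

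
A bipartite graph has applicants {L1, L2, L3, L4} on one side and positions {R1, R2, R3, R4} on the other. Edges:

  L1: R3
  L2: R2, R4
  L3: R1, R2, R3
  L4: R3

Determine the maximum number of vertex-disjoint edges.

3

Unit-capacity flow: source→left, listed edges, right→sink; max matching = max flow.
Augmenting path L1→R3 (+1); matched 1.
Augmenting path L2→R2 (+1); matched 2.
Augmenting path L3→R1 (+1); matched 3.
No augmenting path remains; maximum matching = 3.
König certificate: {L2, L3, R3} is a vertex cover of size 3 (every listed pair touches it), so no matching can be larger.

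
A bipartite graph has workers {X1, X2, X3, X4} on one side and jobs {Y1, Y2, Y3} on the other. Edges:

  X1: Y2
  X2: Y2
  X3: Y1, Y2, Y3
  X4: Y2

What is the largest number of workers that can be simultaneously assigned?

2

Unit-capacity flow: source→left, listed edges, right→sink; max matching = max flow.
Augmenting path X1→Y2 (+1); matched 1.
Augmenting path X3→Y1 (+1); matched 2.
No augmenting path remains; maximum matching = 2.
König certificate: {X3, Y2} is a vertex cover of size 2 (every listed pair touches it), so no matching can be larger.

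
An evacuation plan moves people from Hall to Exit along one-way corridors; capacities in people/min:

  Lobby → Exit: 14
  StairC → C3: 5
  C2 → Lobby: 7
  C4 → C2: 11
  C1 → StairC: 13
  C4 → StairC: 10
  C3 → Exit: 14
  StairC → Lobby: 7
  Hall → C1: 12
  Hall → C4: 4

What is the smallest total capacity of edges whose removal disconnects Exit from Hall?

Augment Hall→C4→StairC→Lobby→Exit: bottleneck 4, flow now 4.
Augment Hall→C1→StairC→Lobby→Exit: bottleneck 3, flow now 7.
Augment Hall→C1→StairC→C3→Exit: bottleneck 5, flow now 12.
Augment Hall→C1→StairC→C4→C2→Lobby→Exit: bottleneck 4, flow now 16. (uses reverse residual edge)
No augmenting path remains; maximum flow = 16.
By max-flow min-cut, the minimum cut capacity equals the max flow.
In the residual graph, reachable from Hall: {Hall}.
Min-cut edges: Hall→C4 (4), Hall→C1 (12); capacity 4 + 12 = 16.

16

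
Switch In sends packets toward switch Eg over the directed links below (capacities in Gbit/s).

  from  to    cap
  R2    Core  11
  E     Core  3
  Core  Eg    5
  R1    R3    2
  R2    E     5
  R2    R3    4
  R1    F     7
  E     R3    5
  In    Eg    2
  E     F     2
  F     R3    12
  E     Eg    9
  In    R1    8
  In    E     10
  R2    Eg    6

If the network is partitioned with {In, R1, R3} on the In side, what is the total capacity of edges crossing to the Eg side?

Edges leaving {In, R1, R3}: In→E (10), In→Eg (2), R1→F (7).
Cut capacity = 10 + 2 + 7 = 19.

19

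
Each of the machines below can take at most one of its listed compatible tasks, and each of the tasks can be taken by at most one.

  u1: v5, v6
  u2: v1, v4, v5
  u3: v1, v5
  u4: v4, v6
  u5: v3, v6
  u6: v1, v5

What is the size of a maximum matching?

5

Unit-capacity flow: source→left, listed edges, right→sink; max matching = max flow.
Augmenting path u1→v5 (+1); matched 1.
Augmenting path u2→v1 (+1); matched 2.
Augmenting path u4→v4 (+1); matched 3.
Augmenting path u5→v3 (+1); matched 4.
Augmenting path u3→v5→u1→v6 (+1); matched 5.
No augmenting path remains; maximum matching = 5.
König certificate: {u5, v1, v4, v5, v6} is a vertex cover of size 5 (every listed pair touches it), so no matching can be larger.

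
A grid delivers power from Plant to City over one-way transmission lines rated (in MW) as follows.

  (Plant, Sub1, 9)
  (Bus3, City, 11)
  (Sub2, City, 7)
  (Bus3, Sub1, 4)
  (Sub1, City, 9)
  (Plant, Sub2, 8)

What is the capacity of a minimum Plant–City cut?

Augment Plant→Sub2→City: bottleneck 7, flow now 7.
Augment Plant→Sub1→City: bottleneck 9, flow now 16.
No augmenting path remains; maximum flow = 16.
By max-flow min-cut, the minimum cut capacity equals the max flow.
In the residual graph, reachable from Plant: {Plant, Sub2}.
Min-cut edges: Plant→Sub1 (9), Sub2→City (7); capacity 9 + 7 = 16.

16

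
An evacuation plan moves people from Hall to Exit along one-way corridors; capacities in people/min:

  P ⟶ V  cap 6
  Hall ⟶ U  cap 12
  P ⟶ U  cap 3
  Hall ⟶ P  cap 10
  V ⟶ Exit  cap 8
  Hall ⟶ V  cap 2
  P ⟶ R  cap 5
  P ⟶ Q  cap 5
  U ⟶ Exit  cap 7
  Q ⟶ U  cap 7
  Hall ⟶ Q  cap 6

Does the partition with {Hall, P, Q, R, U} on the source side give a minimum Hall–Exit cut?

Given cut capacity: 2 + 6 + 7 = 15.
Augment Hall→U→Exit: bottleneck 7, flow now 7.
Augment Hall→V→Exit: bottleneck 2, flow now 9.
Augment Hall→P→V→Exit: bottleneck 6, flow now 15.
No augmenting path remains; maximum flow = 15.
Cut capacity 15 equals the max flow, so it is a minimum cut.

Yes — it is a minimum cut (capacity 15).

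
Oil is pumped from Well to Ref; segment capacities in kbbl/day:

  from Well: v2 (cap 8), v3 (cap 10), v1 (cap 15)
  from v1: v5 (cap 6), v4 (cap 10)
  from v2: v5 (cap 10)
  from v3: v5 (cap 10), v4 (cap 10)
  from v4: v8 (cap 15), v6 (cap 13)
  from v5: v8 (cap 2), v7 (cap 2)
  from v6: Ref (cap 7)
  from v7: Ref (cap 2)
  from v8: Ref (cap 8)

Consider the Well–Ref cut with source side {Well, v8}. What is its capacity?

Edges leaving {Well, v8}: Well→v1 (15), Well→v2 (8), Well→v3 (10), v8→Ref (8).
Cut capacity = 15 + 8 + 10 + 8 = 41.

41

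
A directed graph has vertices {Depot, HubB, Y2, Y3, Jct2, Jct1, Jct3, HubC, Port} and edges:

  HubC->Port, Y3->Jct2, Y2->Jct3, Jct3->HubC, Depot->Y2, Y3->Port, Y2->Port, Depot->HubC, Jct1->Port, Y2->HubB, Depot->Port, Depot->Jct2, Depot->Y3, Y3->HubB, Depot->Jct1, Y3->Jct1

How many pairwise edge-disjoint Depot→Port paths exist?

5

Assign every edge capacity 1; by Menger, the answer equals the max flow.
Path Depot→Port (+1); total 1.
Path Depot→Y2→Port (+1); total 2.
Path Depot→Y3→Port (+1); total 3.
Path Depot→Jct1→Port (+1); total 4.
Path Depot→HubC→Port (+1); total 5.
No residual Depot→Port path; max flow = 5.
Certifying cut of size 5: {Depot→HubC, Depot→Jct1, Depot→Port, Depot→Y2, Depot→Y3}.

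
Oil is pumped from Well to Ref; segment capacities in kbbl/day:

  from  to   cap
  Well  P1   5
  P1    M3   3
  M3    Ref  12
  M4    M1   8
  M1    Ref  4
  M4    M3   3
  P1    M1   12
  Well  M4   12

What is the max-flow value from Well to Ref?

Augment Well→P1→M1→Ref: bottleneck 4, flow now 4.
Augment Well→P1→M3→Ref: bottleneck 1, flow now 5.
Augment Well→M4→M3→Ref: bottleneck 3, flow now 8.
Augment Well→M4→M1→P1→M3→Ref: bottleneck 2, flow now 10. (uses reverse residual edge)
No augmenting path remains; maximum flow = 10.
In the residual graph, reachable from Well: {Well, P1, M4, M1}.
Min-cut edges: P1→M3 (3), M4→M3 (3), M1→Ref (4); capacity 3 + 3 + 4 = 10.
This cut is saturated, so no flow can exceed 10.

10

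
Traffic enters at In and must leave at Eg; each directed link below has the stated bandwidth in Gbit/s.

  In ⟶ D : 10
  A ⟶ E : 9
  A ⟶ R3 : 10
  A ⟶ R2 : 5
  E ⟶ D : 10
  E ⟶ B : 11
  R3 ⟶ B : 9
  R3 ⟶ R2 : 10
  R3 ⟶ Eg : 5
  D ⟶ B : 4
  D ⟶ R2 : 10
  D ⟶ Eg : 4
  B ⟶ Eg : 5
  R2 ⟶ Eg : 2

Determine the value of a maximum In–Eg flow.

Augment In→D→Eg: bottleneck 4, flow now 4.
Augment In→D→B→Eg: bottleneck 4, flow now 8.
Augment In→D→R2→Eg: bottleneck 2, flow now 10.
No augmenting path remains; maximum flow = 10.
In the residual graph, reachable from In: {In}.
Min-cut edges: In→D (10); capacity 10 = 10.
This cut is saturated, so no flow can exceed 10.

10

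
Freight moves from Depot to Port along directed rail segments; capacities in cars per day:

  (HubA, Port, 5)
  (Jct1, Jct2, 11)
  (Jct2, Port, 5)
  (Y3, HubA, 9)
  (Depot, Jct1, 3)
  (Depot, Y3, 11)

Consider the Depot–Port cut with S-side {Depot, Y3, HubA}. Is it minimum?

Given cut capacity: 3 + 5 = 8.
Augment Depot→Jct1→Jct2→Port: bottleneck 3, flow now 3.
Augment Depot→Y3→HubA→Port: bottleneck 5, flow now 8.
No augmenting path remains; maximum flow = 8.
Cut capacity 8 equals the max flow, so it is a minimum cut.

Yes — it is a minimum cut (capacity 8).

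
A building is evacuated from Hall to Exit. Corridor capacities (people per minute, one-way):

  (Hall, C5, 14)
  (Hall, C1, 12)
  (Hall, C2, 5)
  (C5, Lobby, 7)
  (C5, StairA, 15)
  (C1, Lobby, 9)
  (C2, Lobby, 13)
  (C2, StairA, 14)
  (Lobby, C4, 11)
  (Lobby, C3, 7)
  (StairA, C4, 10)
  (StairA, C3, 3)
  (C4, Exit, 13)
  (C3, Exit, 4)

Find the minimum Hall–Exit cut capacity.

17

Augment Hall→C5→Lobby→C4→Exit: bottleneck 7, flow now 7.
Augment Hall→C5→StairA→C4→Exit: bottleneck 6, flow now 13.
Augment Hall→C5→StairA→C3→Exit: bottleneck 1, flow now 14.
Augment Hall→C1→Lobby→C3→Exit: bottleneck 3, flow now 17.
No augmenting path remains; maximum flow = 17.
By max-flow min-cut, the minimum cut capacity equals the max flow.
In the residual graph, reachable from Hall: {Hall, C5, C1, C2, Lobby, StairA, C4, C3}.
Min-cut edges: C4→Exit (13), C3→Exit (4); capacity 13 + 4 = 17.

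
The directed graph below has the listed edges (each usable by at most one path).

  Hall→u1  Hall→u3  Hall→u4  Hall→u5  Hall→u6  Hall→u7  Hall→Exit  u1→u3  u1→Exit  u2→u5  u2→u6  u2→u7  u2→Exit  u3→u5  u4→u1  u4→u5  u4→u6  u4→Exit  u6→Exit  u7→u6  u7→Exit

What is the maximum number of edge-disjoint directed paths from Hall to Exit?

5

Assign every edge capacity 1; by Menger, the answer equals the max flow.
Path Hall→Exit (+1); total 1.
Path Hall→u1→Exit (+1); total 2.
Path Hall→u4→Exit (+1); total 3.
Path Hall→u6→Exit (+1); total 4.
Path Hall→u7→Exit (+1); total 5.
No residual Hall→Exit path; max flow = 5.
Certifying cut of size 5: {Hall→Exit, Hall→u1, Hall→u4, Hall→u6, Hall→u7}.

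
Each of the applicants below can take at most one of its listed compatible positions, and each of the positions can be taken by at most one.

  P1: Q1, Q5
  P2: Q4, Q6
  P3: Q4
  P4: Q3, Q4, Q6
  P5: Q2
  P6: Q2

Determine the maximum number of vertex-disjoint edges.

Unit-capacity flow: source→left, listed edges, right→sink; max matching = max flow.
Augmenting path P1→Q1 (+1); matched 1.
Augmenting path P2→Q4 (+1); matched 2.
Augmenting path P4→Q3 (+1); matched 3.
Augmenting path P5→Q2 (+1); matched 4.
Augmenting path P3→Q4→P2→Q6 (+1); matched 5.
No augmenting path remains; maximum matching = 5.
König certificate: {P1, P2, P3, P4, Q2} is a vertex cover of size 5 (every listed pair touches it), so no matching can be larger.

5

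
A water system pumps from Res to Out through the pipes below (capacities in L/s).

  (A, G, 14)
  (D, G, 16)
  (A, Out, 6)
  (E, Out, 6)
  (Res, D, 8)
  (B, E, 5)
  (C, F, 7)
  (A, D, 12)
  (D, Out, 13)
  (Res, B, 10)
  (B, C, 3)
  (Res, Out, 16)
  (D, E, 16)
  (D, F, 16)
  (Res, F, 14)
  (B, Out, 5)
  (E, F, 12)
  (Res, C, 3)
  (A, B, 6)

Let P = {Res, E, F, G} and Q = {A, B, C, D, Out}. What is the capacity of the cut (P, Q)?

Edges leaving {Res, E, F, G}: Res→B (10), Res→C (3), Res→D (8), Res→Out (16), E→Out (6).
Cut capacity = 10 + 3 + 8 + 16 + 6 = 43.

43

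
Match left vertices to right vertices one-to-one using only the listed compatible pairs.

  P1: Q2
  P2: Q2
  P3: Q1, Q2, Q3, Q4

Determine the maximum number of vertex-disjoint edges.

2

Unit-capacity flow: source→left, listed edges, right→sink; max matching = max flow.
Augmenting path P1→Q2 (+1); matched 1.
Augmenting path P3→Q1 (+1); matched 2.
No augmenting path remains; maximum matching = 2.
König certificate: {P3, Q2} is a vertex cover of size 2 (every listed pair touches it), so no matching can be larger.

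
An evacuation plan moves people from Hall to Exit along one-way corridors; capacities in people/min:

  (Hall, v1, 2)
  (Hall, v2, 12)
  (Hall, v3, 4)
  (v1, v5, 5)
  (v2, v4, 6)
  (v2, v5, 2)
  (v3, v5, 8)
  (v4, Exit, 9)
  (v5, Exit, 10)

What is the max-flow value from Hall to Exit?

14

Augment Hall→v1→v5→Exit: bottleneck 2, flow now 2.
Augment Hall→v2→v4→Exit: bottleneck 6, flow now 8.
Augment Hall→v2→v5→Exit: bottleneck 2, flow now 10.
Augment Hall→v3→v5→Exit: bottleneck 4, flow now 14.
No augmenting path remains; maximum flow = 14.
In the residual graph, reachable from Hall: {Hall, v2}.
Min-cut edges: Hall→v1 (2), Hall→v3 (4), v2→v4 (6), v2→v5 (2); capacity 2 + 4 + 6 + 2 = 14.
This cut is saturated, so no flow can exceed 14.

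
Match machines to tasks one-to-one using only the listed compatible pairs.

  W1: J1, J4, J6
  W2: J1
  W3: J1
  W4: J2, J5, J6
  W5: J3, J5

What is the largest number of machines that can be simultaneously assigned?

4

Unit-capacity flow: source→left, listed edges, right→sink; max matching = max flow.
Augmenting path W1→J1 (+1); matched 1.
Augmenting path W4→J2 (+1); matched 2.
Augmenting path W5→J3 (+1); matched 3.
Augmenting path W2→J1→W1→J4 (+1); matched 4.
No augmenting path remains; maximum matching = 4.
König certificate: {W1, W4, W5, J1} is a vertex cover of size 4 (every listed pair touches it), so no matching can be larger.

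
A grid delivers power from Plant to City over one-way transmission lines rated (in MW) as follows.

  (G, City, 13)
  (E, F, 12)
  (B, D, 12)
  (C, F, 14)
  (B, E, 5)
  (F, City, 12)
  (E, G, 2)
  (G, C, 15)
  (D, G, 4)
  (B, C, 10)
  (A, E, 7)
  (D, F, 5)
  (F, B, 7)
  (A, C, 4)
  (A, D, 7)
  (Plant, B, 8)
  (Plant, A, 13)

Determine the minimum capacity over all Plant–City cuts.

18

Augment Plant→A→C→F→City: bottleneck 4, flow now 4.
Augment Plant→A→D→F→City: bottleneck 5, flow now 9.
Augment Plant→A→D→G→City: bottleneck 2, flow now 11.
Augment Plant→A→E→F→City: bottleneck 2, flow now 13.
Augment Plant→B→C→F→City: bottleneck 1, flow now 14.
Augment Plant→B→D→G→City: bottleneck 2, flow now 16.
Augment Plant→B→E→G→City: bottleneck 2, flow now 18.
No augmenting path remains; maximum flow = 18.
By max-flow min-cut, the minimum cut capacity equals the max flow.
In the residual graph, reachable from Plant: {Plant, A, B, C, D, E, F}.
Min-cut edges: D→G (4), E→G (2), F→City (12); capacity 4 + 2 + 12 = 18.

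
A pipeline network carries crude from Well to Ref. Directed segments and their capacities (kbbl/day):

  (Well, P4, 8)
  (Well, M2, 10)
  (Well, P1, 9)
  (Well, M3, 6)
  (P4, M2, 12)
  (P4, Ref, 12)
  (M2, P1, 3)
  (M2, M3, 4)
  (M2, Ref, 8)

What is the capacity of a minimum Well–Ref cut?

Augment Well→P4→Ref: bottleneck 8, flow now 8.
Augment Well→M2→Ref: bottleneck 8, flow now 16.
No augmenting path remains; maximum flow = 16.
By max-flow min-cut, the minimum cut capacity equals the max flow.
In the residual graph, reachable from Well: {Well, M2, P1, M3}.
Min-cut edges: Well→P4 (8), M2→Ref (8); capacity 8 + 8 = 16.

16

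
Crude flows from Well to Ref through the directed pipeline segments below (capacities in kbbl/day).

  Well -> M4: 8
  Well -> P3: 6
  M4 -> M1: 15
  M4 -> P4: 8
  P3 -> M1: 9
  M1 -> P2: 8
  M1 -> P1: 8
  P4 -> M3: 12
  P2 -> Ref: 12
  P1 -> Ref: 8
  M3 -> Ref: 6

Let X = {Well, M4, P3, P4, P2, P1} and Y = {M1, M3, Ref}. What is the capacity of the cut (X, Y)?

Edges leaving {Well, M4, P3, P4, P2, P1}: M4→M1 (15), P3→M1 (9), P4→M3 (12), P2→Ref (12), P1→Ref (8).
Cut capacity = 15 + 9 + 12 + 12 + 8 = 56.

56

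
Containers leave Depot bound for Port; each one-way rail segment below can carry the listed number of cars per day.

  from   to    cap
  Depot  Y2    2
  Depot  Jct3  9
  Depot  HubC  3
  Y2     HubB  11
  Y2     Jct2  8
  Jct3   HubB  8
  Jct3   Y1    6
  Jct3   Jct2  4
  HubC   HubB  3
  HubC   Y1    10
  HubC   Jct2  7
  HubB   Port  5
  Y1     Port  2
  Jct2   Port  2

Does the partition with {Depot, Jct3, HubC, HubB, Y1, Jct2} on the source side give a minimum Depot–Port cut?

Given cut capacity: 2 + 5 + 2 + 2 = 11.
Augment Depot→Y2→HubB→Port: bottleneck 2, flow now 2.
Augment Depot→Jct3→HubB→Port: bottleneck 3, flow now 5.
Augment Depot→Jct3→Y1→Port: bottleneck 2, flow now 7.
Augment Depot→Jct3→Jct2→Port: bottleneck 2, flow now 9.
No augmenting path remains; maximum flow = 9.
In the residual graph, reachable from Depot: {Depot, Y2, Jct3, HubC, HubB, Y1, Jct2}.
Min-cut edges: HubB→Port (5), Y1→Port (2), Jct2→Port (2); capacity 5 + 2 + 2 = 9.
Cut capacity 11 exceeds the max flow 9, so it is not minimum.

No — its capacity is 11, but the minimum cut has capacity 9.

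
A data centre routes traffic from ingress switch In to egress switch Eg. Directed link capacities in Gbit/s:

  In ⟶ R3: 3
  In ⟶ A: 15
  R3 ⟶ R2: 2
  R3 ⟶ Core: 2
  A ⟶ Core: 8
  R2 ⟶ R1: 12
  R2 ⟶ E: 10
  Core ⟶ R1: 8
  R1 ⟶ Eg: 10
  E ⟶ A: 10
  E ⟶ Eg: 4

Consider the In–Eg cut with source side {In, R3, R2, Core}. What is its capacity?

Edges leaving {In, R3, R2, Core}: In→A (15), R2→R1 (12), R2→E (10), Core→R1 (8).
Cut capacity = 15 + 12 + 10 + 8 = 45.

45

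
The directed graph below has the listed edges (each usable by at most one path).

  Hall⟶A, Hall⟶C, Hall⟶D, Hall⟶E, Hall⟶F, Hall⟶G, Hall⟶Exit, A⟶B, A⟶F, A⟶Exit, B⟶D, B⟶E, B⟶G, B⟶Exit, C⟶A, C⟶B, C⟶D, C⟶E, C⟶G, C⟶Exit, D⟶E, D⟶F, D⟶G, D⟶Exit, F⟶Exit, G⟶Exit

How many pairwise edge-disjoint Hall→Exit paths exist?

Assign every edge capacity 1; by Menger, the answer equals the max flow.
Path Hall→Exit (+1); total 1.
Path Hall→A→Exit (+1); total 2.
Path Hall→C→Exit (+1); total 3.
Path Hall→D→Exit (+1); total 4.
Path Hall→F→Exit (+1); total 5.
Path Hall→G→Exit (+1); total 6.
No residual Hall→Exit path; max flow = 6.
Certifying cut of size 6: {Hall→A, Hall→C, Hall→D, Hall→Exit, Hall→F, Hall→G}.

6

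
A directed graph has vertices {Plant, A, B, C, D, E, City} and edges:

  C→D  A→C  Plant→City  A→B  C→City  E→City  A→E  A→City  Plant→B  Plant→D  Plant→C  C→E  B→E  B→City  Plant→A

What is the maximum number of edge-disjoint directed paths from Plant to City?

Assign every edge capacity 1; by Menger, the answer equals the max flow.
Path Plant→City (+1); total 1.
Path Plant→A→City (+1); total 2.
Path Plant→B→City (+1); total 3.
Path Plant→C→City (+1); total 4.
No residual Plant→City path; max flow = 4.
Certifying cut of size 4: {Plant→A, Plant→B, Plant→C, Plant→City}.

4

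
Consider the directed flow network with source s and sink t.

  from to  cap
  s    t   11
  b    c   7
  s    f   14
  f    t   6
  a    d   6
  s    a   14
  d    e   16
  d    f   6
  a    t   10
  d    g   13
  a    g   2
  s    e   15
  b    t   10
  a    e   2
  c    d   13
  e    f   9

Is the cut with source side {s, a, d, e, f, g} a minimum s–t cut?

Given cut capacity: 11 + 10 + 6 = 27.
Augment s→t: bottleneck 11, flow now 11.
Augment s→a→t: bottleneck 10, flow now 21.
Augment s→f→t: bottleneck 6, flow now 27.
No augmenting path remains; maximum flow = 27.
Cut capacity 27 equals the max flow, so it is a minimum cut.

Yes — it is a minimum cut (capacity 27).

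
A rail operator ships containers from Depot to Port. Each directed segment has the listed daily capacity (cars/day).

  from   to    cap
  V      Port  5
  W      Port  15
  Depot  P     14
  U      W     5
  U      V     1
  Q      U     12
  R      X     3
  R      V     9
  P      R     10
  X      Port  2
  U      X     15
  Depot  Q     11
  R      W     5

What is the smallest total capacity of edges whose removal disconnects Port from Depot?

Augment Depot→P→R→V→Port: bottleneck 5, flow now 5.
Augment Depot→P→R→W→Port: bottleneck 5, flow now 10.
Augment Depot→Q→U→W→Port: bottleneck 5, flow now 15.
Augment Depot→Q→U→X→Port: bottleneck 2, flow now 17.
No augmenting path remains; maximum flow = 17.
By max-flow min-cut, the minimum cut capacity equals the max flow.
In the residual graph, reachable from Depot: {Depot, P, Q, R, U, V, X}.
Min-cut edges: R→W (5), U→W (5), V→Port (5), X→Port (2); capacity 5 + 5 + 5 + 2 = 17.

17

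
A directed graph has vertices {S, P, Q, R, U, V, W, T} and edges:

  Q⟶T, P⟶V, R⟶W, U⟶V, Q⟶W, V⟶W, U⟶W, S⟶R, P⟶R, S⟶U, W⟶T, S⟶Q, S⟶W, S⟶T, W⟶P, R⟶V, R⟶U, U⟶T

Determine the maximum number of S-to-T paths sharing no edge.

4

Assign every edge capacity 1; by Menger, the answer equals the max flow.
Path S→T (+1); total 1.
Path S→Q→T (+1); total 2.
Path S→U→T (+1); total 3.
Path S→W→T (+1); total 4.
No residual S→T path; max flow = 4.
Certifying cut of size 4: {S→Q, S→T, U→T, W→T}.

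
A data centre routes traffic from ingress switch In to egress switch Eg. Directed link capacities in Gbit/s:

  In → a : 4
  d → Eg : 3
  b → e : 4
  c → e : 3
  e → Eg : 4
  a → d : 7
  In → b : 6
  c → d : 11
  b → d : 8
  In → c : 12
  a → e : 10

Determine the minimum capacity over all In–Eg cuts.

Augment In→a→d→Eg: bottleneck 3, flow now 3.
Augment In→a→e→Eg: bottleneck 1, flow now 4.
Augment In→b→e→Eg: bottleneck 3, flow now 7.
No augmenting path remains; maximum flow = 7.
By max-flow min-cut, the minimum cut capacity equals the max flow.
In the residual graph, reachable from In: {In, a, b, c, d, e}.
Min-cut edges: d→Eg (3), e→Eg (4); capacity 3 + 4 = 7.

7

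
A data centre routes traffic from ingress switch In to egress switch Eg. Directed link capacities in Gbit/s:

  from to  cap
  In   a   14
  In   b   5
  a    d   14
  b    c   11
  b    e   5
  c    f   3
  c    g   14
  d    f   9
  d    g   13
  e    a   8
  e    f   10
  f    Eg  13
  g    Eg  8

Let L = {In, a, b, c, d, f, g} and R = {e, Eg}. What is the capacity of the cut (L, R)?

26

Edges leaving {In, a, b, c, d, f, g}: b→e (5), f→Eg (13), g→Eg (8).
Cut capacity = 5 + 13 + 8 = 26.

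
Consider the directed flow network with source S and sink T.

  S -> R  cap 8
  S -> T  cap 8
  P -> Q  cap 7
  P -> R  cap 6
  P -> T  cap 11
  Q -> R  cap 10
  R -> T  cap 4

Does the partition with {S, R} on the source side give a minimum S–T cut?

Given cut capacity: 8 + 4 = 12.
Augment S→T: bottleneck 8, flow now 8.
Augment S→R→T: bottleneck 4, flow now 12.
No augmenting path remains; maximum flow = 12.
Cut capacity 12 equals the max flow, so it is a minimum cut.

Yes — it is a minimum cut (capacity 12).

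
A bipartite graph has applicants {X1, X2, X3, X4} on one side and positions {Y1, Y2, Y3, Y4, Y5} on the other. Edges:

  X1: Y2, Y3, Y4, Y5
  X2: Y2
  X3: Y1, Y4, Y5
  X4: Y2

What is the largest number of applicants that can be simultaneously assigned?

3

Unit-capacity flow: source→left, listed edges, right→sink; max matching = max flow.
Augmenting path X1→Y2 (+1); matched 1.
Augmenting path X3→Y1 (+1); matched 2.
Augmenting path X2→Y2→X1→Y3 (+1); matched 3.
No augmenting path remains; maximum matching = 3.
König certificate: {X1, X3, Y2} is a vertex cover of size 3 (every listed pair touches it), so no matching can be larger.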